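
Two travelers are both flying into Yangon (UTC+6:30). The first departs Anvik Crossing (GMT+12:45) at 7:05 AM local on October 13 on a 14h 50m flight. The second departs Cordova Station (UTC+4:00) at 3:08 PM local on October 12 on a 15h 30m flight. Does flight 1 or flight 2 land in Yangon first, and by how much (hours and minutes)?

Flight 1 in UTC: 7:05 AM − 12:45 = 6:20 PM on Oct 12.
+14 hours and 50 minutes → arrive 9:10 AM UTC on Oct 13.
Flight 2 in UTC: 3:08 PM − 4:00 = 11:08 AM on Oct 12.
+15 hours and 30 minutes → arrive 2:38 AM UTC on Oct 13.
Flight 2 lands earlier by 6 hours 32 minutes.

the second, by 6 hours 32 minutes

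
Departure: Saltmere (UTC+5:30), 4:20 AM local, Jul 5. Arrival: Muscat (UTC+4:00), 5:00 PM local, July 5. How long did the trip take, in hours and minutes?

14 hours 10 minutes

Muscat is 1:30 behind Saltmere.
Clock-face elapsed time (ignoring zones) is 12 hours 40 minutes.
Actual elapsed = 12 hours 40 minutes + 1:30 = 14 hours 10 minutes.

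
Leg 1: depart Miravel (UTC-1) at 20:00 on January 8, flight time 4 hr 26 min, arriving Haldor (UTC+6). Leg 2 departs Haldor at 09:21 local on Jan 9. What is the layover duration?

Convert departure to UTC: 20:00 + 1:00 = 21:00 UTC on Jan 8.
Add 4 hours 26 minutes flight time → 01:26 UTC (Jan 9).
Haldor is UTC+6:00, so local arrival = 01:26 + 6:00 = 07:26 on Jan 9.
Layover = 09:21 − 07:26 = 1 hour 55 minutes.

1 hour 55 minutes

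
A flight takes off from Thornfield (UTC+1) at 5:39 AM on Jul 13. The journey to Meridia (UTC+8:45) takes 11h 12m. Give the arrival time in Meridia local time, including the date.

12:36 AM on Jul 14

Convert departure to UTC: 5:39 AM − 1:00 = 4:39 AM UTC on Jul 13.
Add 11 hours and 12 minutes travel time → 3:51 PM UTC.
Meridia is UTC+8:45, so local arrival = 3:51 PM + 8:45 = 12:36 AM on Jul 14.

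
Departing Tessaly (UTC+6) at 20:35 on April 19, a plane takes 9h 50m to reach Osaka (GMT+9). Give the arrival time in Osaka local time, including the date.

Convert departure to UTC: 20:35 − 6:00 = 14:35 UTC on Apr 19.
Add 9 hours and 50 minutes travel time → 00:25 UTC (Apr 20).
Osaka is UTC+9:00, so local arrival = 00:25 + 9:00 = 09:25 on Apr 20.

09:25 on Apr 20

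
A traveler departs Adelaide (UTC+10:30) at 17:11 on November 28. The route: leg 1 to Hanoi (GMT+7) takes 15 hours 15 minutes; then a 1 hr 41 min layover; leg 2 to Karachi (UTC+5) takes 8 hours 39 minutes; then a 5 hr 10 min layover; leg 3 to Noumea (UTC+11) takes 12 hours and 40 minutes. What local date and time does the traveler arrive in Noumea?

Convert departure to UTC: 17:11 − 10:30 = 06:41 UTC on Nov 28.
Add 15 hours and 15 minutes leg 1 → 21:56 UTC.
Add 1 hour and 41 minutes layover in Hanoi → 23:37 UTC.
Add 8 hours and 39 minutes leg 2 → 08:16 UTC (Nov 29).
Add 5 hours 10 minutes layover in Karachi → 13:26 UTC.
Add 12 hours and 40 minutes leg 3 → 02:06 UTC (Nov 30).
Noumea is UTC+11:00, so local arrival = 02:06 + 11:00 = 13:06 on Nov 30.

13:06 on November 30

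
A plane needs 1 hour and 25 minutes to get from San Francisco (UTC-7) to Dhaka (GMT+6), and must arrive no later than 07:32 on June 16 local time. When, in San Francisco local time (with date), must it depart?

17:07 on June 15

Target arrival in UTC: 07:32 − 6:00 = 01:32 on Jun 16.
Subtract 1 hour and 25 minutes → departure 00:07 UTC on Jun 16.
San Francisco is UTC−7:00: 00:07 − 7:00 = 17:07 on Jun 15.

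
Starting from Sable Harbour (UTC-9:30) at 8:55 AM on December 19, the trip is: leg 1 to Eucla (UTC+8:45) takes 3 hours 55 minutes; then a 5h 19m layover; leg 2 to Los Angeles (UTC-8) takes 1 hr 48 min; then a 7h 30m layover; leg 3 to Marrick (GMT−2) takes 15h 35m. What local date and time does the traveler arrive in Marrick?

2:32 AM on December 21

Convert departure to UTC: 8:55 AM + 9:30 = 6:25 PM UTC on Dec 19.
Add 3 hours 55 minutes leg 1 → 10:20 PM UTC.
Add 5 hours and 19 minutes layover in Eucla → 3:39 AM UTC (Dec 20).
Add 1 hour 48 minutes leg 2 → 5:27 AM UTC.
Add 7 hours and 30 minutes layover in Los Angeles → 12:57 PM UTC.
Add 15 hours and 35 minutes leg 3 → 4:32 AM UTC (Dec 21).
Marrick is UTC−2:00, so local arrival = 4:32 AM − 2:00 = 2:32 AM on Dec 21.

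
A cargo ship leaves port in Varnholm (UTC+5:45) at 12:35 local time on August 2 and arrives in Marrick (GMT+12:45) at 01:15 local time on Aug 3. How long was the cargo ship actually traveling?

5 hours 40 minutes

Departure in UTC: 12:35 − 5:45 = 06:50 on Aug 2.
Arrival in UTC: 01:15 − 12:45 = 12:30 on Aug 2.
Elapsed = 12:30 − 06:50 = 5 hours 40 minutes.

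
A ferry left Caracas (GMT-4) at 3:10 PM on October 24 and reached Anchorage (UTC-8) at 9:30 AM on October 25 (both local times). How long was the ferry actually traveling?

Departure in UTC: 3:10 PM + 4:00 = 7:10 PM on Oct 24.
Arrival in UTC: 9:30 AM + 8:00 = 5:30 PM on Oct 25.
Elapsed = 5:30 PM − 7:10 PM (+1 day) = 22 hours 20 minutes.

22 hours 20 minutes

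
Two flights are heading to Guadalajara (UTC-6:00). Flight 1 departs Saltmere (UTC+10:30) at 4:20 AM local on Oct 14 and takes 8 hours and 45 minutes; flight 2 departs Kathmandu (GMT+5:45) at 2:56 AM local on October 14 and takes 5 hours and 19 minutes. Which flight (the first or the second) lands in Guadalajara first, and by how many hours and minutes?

the second, by 5 minutes

Flight 1 in UTC: 4:20 AM − 10:30 = 5:50 PM on Oct 13.
+8 hours and 45 minutes → arrive 2:35 AM UTC on Oct 14.
Flight 2 in UTC: 2:56 AM − 5:45 = 9:11 PM on Oct 13.
+5 hours and 19 minutes → arrive 2:30 AM UTC on Oct 14.
Flight 2 lands earlier by 5 minutes.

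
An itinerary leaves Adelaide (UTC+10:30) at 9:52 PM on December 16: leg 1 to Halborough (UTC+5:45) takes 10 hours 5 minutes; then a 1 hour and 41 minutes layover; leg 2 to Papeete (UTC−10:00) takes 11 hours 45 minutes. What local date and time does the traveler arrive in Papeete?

12:53 AM on December 17

Convert departure to UTC: 9:52 PM − 10:30 = 11:22 AM UTC on Dec 16.
Add 10 hours 5 minutes leg 1 → 9:27 PM UTC.
Add 1 hour and 41 minutes layover in Halborough → 11:08 PM UTC.
Add 11 hours 45 minutes leg 2 → 10:53 AM UTC (Dec 17).
Papeete is UTC−10:00, so local arrival = 10:53 AM − 10:00 = 12:53 AM on Dec 17.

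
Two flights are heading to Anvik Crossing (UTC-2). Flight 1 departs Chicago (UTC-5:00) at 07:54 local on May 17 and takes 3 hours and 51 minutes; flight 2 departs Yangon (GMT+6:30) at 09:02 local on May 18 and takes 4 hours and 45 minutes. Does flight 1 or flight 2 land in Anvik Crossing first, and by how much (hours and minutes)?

Flight 1 in UTC: 07:54 + 5:00 = 12:54 on May 17.
+3 hours 51 minutes → arrive 16:45 UTC on May 17.
Flight 2 in UTC: 09:02 − 6:30 = 02:32 on May 18.
+4 hours 45 minutes → arrive 07:17 UTC on May 18.
Flight 1 lands earlier by 14 hours 32 minutes.

the first, by 14 hours 32 minutes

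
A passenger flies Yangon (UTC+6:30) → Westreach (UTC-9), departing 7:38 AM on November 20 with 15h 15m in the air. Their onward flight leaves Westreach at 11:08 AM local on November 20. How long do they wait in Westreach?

3 hours 45 minutes

Convert departure to UTC: 7:38 AM − 6:30 = 1:08 AM UTC on Nov 20.
Add 15 hours 15 minutes flight time → 4:23 PM UTC.
Westreach is UTC−9:00, so local arrival = 4:23 PM − 9:00 = 7:23 AM on Nov 20.
Layover = 11:08 AM − 7:23 AM = 3 hours 45 minutes.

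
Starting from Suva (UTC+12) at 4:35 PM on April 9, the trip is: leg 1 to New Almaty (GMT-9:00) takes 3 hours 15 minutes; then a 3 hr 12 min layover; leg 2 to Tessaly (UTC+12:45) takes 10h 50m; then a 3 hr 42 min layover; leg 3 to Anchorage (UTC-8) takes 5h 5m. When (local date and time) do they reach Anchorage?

10:39 PM on April 9

Convert departure to UTC: 4:35 PM − 12:00 = 4:35 AM UTC on Apr 9.
Add 3 hours 15 minutes leg 1 → 7:50 AM UTC.
Add 3 hours 12 minutes layover in New Almaty → 11:02 AM UTC.
Add 10 hours and 50 minutes leg 2 → 9:52 PM UTC.
Add 3 hours and 42 minutes layover in Tessaly → 1:34 AM UTC (Apr 10).
Add 5 hours 5 minutes leg 3 → 6:39 AM UTC.
Anchorage is UTC−8:00, so local arrival = 6:39 AM − 8:00 = 10:39 PM on Apr 9.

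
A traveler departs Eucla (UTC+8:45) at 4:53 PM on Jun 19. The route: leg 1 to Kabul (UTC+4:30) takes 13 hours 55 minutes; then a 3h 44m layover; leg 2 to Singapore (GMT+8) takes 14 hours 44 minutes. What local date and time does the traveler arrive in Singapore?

12:31 AM on Jun 21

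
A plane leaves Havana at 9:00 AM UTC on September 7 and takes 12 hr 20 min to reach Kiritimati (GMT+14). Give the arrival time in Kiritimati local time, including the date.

Departure is given in UTC: 9:00 AM on Sep 7.
Add 12 hours 20 minutes → 9:20 PM UTC.
Kiritimati is UTC+14:00: 9:20 PM + 14:00 = 11:20 AM on Sep 8.

11:20 AM on September 8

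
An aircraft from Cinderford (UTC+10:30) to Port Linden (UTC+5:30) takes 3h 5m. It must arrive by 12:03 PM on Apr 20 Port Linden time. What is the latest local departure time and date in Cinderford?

1:58 PM on April 20

Target arrival in UTC: 12:03 PM − 5:30 = 6:33 AM on Apr 20.
Subtract 3 hours and 5 minutes → departure 3:28 AM UTC on Apr 20.
Cinderford is UTC+10:30: 3:28 AM + 10:30 = 1:58 PM on Apr 20.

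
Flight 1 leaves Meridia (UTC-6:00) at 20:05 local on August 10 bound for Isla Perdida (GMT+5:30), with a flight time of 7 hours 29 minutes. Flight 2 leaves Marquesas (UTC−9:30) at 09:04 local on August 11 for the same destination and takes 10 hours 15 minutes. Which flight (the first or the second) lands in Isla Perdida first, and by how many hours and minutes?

the first, by 19 hours 15 minutes

Flight 1 in UTC: 20:05 + 6:00 = 02:05 on Aug 11.
+7 hours 29 minutes → arrive 09:34 UTC on Aug 11.
Flight 2 in UTC: 09:04 + 9:30 = 18:34 on Aug 11.
+10 hours 15 minutes → arrive 04:49 UTC on Aug 12.
Flight 1 lands earlier by 19 hours 15 minutes.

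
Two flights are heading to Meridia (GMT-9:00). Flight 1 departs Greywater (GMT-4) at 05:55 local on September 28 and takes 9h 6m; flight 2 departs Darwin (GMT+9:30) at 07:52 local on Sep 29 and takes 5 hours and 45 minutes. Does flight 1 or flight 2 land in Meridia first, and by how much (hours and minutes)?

the first, by 9 hours 6 minutes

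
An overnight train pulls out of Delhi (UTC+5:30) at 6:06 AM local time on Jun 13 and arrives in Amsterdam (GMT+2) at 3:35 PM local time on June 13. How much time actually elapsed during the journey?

Departure in UTC: 6:06 AM − 5:30 = 12:36 AM on Jun 13.
Arrival in UTC: 3:35 PM − 2:00 = 1:35 PM on Jun 13.
Elapsed = 1:35 PM − 12:36 AM = 12 hours 59 minutes.

12 hours 59 minutes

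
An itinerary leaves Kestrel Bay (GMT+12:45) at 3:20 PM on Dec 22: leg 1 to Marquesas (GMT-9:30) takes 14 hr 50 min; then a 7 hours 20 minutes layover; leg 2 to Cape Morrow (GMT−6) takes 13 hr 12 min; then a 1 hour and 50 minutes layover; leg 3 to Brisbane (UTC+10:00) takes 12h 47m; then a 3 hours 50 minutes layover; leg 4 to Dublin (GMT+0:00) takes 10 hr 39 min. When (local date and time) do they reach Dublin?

7:03 PM on Dec 24

Convert departure to UTC: 3:20 PM − 12:45 = 2:35 AM UTC on Dec 22.
Add 14 hours and 50 minutes leg 1 → 5:25 PM UTC.
Add 7 hours 20 minutes layover in Marquesas → 12:45 AM UTC (Dec 23).
Add 13 hours and 12 minutes leg 2 → 1:57 PM UTC.
Add 1 hour 50 minutes layover in Cape Morrow → 3:47 PM UTC.
Add 12 hours and 47 minutes leg 3 → 4:34 AM UTC (Dec 24).
Add 3 hours 50 minutes layover in Brisbane → 8:24 AM UTC.
Add 10 hours 39 minutes leg 4 → 7:03 PM UTC.
Dublin is UTC+0, so local arrival is the same: 7:03 PM on Dec 24.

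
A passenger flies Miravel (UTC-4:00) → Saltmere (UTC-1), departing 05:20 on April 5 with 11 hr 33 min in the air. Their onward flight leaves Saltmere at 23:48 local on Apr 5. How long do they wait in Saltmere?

3 hours 55 minutes

Convert departure to UTC: 05:20 + 4:00 = 09:20 UTC on Apr 5.
Add 11 hours 33 minutes flight time → 20:53 UTC.
Saltmere is UTC−1:00, so local arrival = 20:53 − 1:00 = 19:53 on Apr 5.
Layover = 23:48 − 19:53 = 3 hours 55 minutes.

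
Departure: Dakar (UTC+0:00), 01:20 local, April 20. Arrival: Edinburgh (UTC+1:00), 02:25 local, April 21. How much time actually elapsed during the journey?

Departure is already UTC: 01:20 on Apr 20.
Arrival in UTC: 02:25 − 1:00 = 01:25 on Apr 21.
Elapsed = 01:25 − 01:20 (+1 day) = 24 hours 5 minutes.

24 hours 5 minutes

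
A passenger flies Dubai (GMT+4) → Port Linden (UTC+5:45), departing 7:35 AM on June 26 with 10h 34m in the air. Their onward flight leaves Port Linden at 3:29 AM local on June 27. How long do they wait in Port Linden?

7 hours 35 minutes

Convert departure to UTC: 7:35 AM − 4:00 = 3:35 AM UTC on Jun 26.
Add 10 hours and 34 minutes flight time → 2:09 PM UTC.
Port Linden is UTC+5:45, so local arrival = 2:09 PM + 5:45 = 7:54 PM on Jun 26.
Layover = 3:29 AM − 7:54 PM (+1 day) = 7 hours 35 minutes.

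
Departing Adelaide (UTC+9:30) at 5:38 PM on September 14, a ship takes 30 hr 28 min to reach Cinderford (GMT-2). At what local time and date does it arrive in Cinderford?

Convert departure to UTC: 5:38 PM − 9:30 = 8:08 AM UTC on Sep 14.
Add 30 hours 28 minutes travel time → 2:36 PM UTC (Sep 15).
Cinderford is UTC−2:00, so local arrival = 2:36 PM − 2:00 = 12:36 PM on Sep 15.

12:36 PM on Sep 15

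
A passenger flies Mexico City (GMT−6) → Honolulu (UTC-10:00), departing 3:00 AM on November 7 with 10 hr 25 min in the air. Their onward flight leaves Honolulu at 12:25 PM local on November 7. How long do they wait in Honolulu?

Convert departure to UTC: 3:00 AM + 6:00 = 9:00 AM UTC on Nov 7.
Add 10 hours and 25 minutes flight time → 7:25 PM UTC.
Honolulu is UTC−10:00, so local arrival = 7:25 PM − 10:00 = 9:25 AM on Nov 7.
Layover = 12:25 PM − 9:25 AM = 3 hours.

3 hours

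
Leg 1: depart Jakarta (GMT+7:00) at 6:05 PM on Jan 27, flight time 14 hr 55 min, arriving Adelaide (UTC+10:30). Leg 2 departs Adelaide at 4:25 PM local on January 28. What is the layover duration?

3 hours 55 minutes

Convert departure to UTC: 6:05 PM − 7:00 = 11:05 AM UTC on Jan 27.
Add 14 hours and 55 minutes flight time → 2:00 AM UTC (Jan 28).
Adelaide is UTC+10:30, so local arrival = 2:00 AM + 10:30 = 12:30 PM on Jan 28.
Layover = 4:25 PM − 12:30 PM = 3 hours 55 minutes.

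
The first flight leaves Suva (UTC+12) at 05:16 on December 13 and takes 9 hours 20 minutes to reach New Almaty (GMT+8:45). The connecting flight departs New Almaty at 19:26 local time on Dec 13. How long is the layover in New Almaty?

8 hours 5 minutes

Convert departure to UTC: 05:16 − 12:00 = 17:16 UTC on Dec 12.
Add 9 hours and 20 minutes flight time → 02:36 UTC (Dec 13).
New Almaty is UTC+8:45, so local arrival = 02:36 + 8:45 = 11:21 on Dec 13.
Layover = 19:26 − 11:21 = 8 hours 5 minutes.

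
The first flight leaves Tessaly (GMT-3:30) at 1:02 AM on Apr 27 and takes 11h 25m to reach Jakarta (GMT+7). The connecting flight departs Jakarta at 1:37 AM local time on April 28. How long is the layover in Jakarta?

Convert departure to UTC: 1:02 AM + 3:30 = 4:32 AM UTC on Apr 27.
Add 11 hours 25 minutes flight time → 3:57 PM UTC.
Jakarta is UTC+7:00, so local arrival = 3:57 PM + 7:00 = 10:57 PM on Apr 27.
Layover = 1:37 AM − 10:57 PM (+1 day) = 2 hours 40 minutes.

2 hours 40 minutes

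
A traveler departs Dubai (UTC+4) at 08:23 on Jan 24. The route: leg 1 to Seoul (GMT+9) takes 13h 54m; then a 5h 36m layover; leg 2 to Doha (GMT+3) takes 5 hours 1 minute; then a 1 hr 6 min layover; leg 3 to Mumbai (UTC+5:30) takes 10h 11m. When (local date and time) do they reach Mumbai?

21:41 on January 25

Convert departure to UTC: 08:23 − 4:00 = 04:23 UTC on Jan 24.
Add 13 hours 54 minutes leg 1 → 18:17 UTC.
Add 5 hours 36 minutes layover in Seoul → 23:53 UTC.
Add 5 hours and 1 minute leg 2 → 04:54 UTC (Jan 25).
Add 1 hour and 6 minutes layover in Doha → 06:00 UTC.
Add 10 hours and 11 minutes leg 3 → 16:11 UTC.
Mumbai is UTC+5:30, so local arrival = 16:11 + 5:30 = 21:41 on Jan 25.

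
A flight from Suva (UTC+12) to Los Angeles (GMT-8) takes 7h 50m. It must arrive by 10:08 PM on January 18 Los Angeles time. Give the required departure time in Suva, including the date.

Target arrival in UTC: 10:08 PM + 8:00 = 6:08 AM on Jan 19.
Subtract 7 hours 50 minutes → departure 10:18 PM UTC on Jan 18.
Suva is UTC+12:00: 10:18 PM + 12:00 = 10:18 AM on Jan 19.

10:18 AM on Jan 19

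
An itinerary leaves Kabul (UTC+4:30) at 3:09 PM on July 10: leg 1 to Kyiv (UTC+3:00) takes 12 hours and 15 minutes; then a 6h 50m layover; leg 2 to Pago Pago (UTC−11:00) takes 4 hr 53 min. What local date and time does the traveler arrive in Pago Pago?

11:37 PM on July 10

Convert departure to UTC: 3:09 PM − 4:30 = 10:39 AM UTC on Jul 10.
Add 12 hours and 15 minutes leg 1 → 10:54 PM UTC.
Add 6 hours and 50 minutes layover in Kyiv → 5:44 AM UTC (Jul 11).
Add 4 hours and 53 minutes leg 2 → 10:37 AM UTC.
Pago Pago is UTC−11:00, so local arrival = 10:37 AM − 11:00 = 11:37 PM on Jul 10.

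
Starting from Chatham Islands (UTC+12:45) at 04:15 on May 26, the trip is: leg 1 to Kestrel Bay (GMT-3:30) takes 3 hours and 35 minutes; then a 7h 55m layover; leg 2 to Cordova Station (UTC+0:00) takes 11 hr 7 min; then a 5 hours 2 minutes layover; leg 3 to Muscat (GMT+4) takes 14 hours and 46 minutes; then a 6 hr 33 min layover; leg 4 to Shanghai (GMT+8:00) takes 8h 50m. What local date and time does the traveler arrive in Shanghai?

Convert departure to UTC: 04:15 − 12:45 = 15:30 UTC on May 25.
Add 3 hours 35 minutes leg 1 → 19:05 UTC.
Add 7 hours 55 minutes layover in Kestrel Bay → 03:00 UTC (May 26).
Add 11 hours 7 minutes leg 2 → 14:07 UTC.
Add 5 hours 2 minutes layover in Cordova Station → 19:09 UTC.
Add 14 hours and 46 minutes leg 3 → 09:55 UTC (May 27).
Add 6 hours 33 minutes layover in Muscat → 16:28 UTC.
Add 8 hours and 50 minutes leg 4 → 01:18 UTC (May 28).
Shanghai is UTC+8:00, so local arrival = 01:18 + 8:00 = 09:18 on May 28.

09:18 on May 28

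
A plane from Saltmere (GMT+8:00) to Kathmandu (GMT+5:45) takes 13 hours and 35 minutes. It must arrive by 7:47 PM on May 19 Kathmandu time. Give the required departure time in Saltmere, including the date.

Target arrival in UTC: 7:47 PM − 5:45 = 2:02 PM on May 19.
Subtract 13 hours 35 minutes → departure 12:27 AM UTC on May 19.
Saltmere is UTC+8:00: 12:27 AM + 8:00 = 8:27 AM on May 19.

8:27 AM on May 19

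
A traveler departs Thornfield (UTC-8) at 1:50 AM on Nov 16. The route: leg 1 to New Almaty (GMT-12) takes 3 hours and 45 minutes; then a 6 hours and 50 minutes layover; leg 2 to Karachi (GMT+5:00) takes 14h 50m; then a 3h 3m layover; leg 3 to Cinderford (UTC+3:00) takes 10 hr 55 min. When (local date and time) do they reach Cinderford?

4:13 AM on November 18

Convert departure to UTC: 1:50 AM + 8:00 = 9:50 AM UTC on Nov 16.
Add 3 hours 45 minutes leg 1 → 1:35 PM UTC.
Add 6 hours and 50 minutes layover in New Almaty → 8:25 PM UTC.
Add 14 hours 50 minutes leg 2 → 11:15 AM UTC (Nov 17).
Add 3 hours and 3 minutes layover in Karachi → 2:18 PM UTC.
Add 10 hours 55 minutes leg 3 → 1:13 AM UTC (Nov 18).
Cinderford is UTC+3:00, so local arrival = 1:13 AM + 3:00 = 4:13 AM on Nov 18.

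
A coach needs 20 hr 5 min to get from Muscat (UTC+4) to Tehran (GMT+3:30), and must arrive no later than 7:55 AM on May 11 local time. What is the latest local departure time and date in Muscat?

12:20 PM on May 10

Target arrival in UTC: 7:55 AM − 3:30 = 4:25 AM on May 11.
Subtract 20 hours and 5 minutes → departure 8:20 AM UTC on May 10.
Muscat is UTC+4:00: 8:20 AM + 4:00 = 12:20 PM on May 10.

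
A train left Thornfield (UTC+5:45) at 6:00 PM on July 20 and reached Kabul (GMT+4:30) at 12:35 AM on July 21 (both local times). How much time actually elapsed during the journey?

Kabul is 1:15 behind Thornfield.
Clock-face elapsed time (ignoring zones) is 6 hours 35 minutes.
Actual elapsed = 6 hours 35 minutes + 1:15 = 7 hours 50 minutes.

7 hours 50 minutes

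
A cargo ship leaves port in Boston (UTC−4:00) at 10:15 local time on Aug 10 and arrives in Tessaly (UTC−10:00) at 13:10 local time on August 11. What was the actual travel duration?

Tessaly is 6:00 behind Boston.
Clock-face elapsed time (ignoring zones) is 26 hours 55 minutes.
Actual elapsed = 26 hours 55 minutes + 6:00 = 32 hours 55 minutes.

32 hours 55 minutes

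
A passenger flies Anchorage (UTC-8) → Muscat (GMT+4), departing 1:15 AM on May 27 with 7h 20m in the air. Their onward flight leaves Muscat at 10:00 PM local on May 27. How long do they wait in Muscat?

Convert departure to UTC: 1:15 AM + 8:00 = 9:15 AM UTC on May 27.
Add 7 hours and 20 minutes flight time → 4:35 PM UTC.
Muscat is UTC+4:00, so local arrival = 4:35 PM + 4:00 = 8:35 PM on May 27.
Layover = 10:00 PM − 8:35 PM = 1 hour 25 minutes.

1 hour 25 minutes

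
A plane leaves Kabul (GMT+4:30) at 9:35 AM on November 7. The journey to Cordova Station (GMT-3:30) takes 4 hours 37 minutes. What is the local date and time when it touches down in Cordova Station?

6:12 AM on Nov 7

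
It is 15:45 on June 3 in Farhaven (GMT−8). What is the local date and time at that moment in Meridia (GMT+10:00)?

In UTC: 15:45 + 8:00 = 23:45 on Jun 3.
Meridia is UTC+10:00: 23:45 + 10:00 = 09:45 on Jun 4.

09:45 on Jun 4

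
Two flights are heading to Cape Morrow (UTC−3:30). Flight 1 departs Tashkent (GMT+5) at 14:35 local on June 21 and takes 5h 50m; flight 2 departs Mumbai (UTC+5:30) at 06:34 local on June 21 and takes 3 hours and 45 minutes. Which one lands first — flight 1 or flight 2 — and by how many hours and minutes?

the second, by 10 hours 36 minutes

Flight 1 in UTC: 14:35 − 5:00 = 09:35 on Jun 21.
+5 hours 50 minutes → arrive 15:25 UTC on Jun 21.
Flight 2 in UTC: 06:34 − 5:30 = 01:04 on Jun 21.
+3 hours 45 minutes → arrive 04:49 UTC on Jun 21.
Flight 2 lands earlier by 10 hours 36 minutes.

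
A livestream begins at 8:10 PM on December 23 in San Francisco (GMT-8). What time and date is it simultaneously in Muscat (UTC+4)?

In UTC: 8:10 PM + 8:00 = 4:10 AM on Dec 24.
Muscat is UTC+4:00: 4:10 AM + 4:00 = 8:10 AM on Dec 24.

8:10 AM on Dec 24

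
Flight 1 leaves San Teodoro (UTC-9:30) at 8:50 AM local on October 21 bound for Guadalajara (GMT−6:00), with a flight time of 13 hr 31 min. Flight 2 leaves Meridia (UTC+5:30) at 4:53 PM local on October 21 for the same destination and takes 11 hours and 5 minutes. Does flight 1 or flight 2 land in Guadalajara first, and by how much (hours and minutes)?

the second, by 9 hours 23 minutes

Flight 1 in UTC: 8:50 AM + 9:30 = 6:20 PM on Oct 21.
+13 hours and 31 minutes → arrive 7:51 AM UTC on Oct 22.
Flight 2 in UTC: 4:53 PM − 5:30 = 11:23 AM on Oct 21.
+11 hours and 5 minutes → arrive 10:28 PM UTC on Oct 21.
Flight 2 lands earlier by 9 hours 23 minutes.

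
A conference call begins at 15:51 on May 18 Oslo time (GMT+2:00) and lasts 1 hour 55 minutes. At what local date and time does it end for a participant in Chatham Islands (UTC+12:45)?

04:31 on May 19

Convert start to UTC: 15:51 − 2:00 = 13:51 UTC on May 18.
Add 1 hour and 55 minutes duration → 15:46 UTC.
Chatham Islands is UTC+12:45, so local end time = 15:46 + 12:45 = 04:31 on May 19.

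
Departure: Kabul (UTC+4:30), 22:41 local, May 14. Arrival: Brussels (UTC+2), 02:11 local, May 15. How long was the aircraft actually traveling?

6 hours

Brussels is 2:30 behind Kabul.
Clock-face elapsed time (ignoring zones) is 3 hours 30 minutes.
Actual elapsed = 3 hours 30 minutes + 2:30 = 6 hours.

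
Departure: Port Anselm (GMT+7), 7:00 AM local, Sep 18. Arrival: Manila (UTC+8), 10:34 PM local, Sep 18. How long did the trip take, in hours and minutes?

Departure in UTC: 7:00 AM − 7:00 = 12:00 AM on Sep 18.
Arrival in UTC: 10:34 PM − 8:00 = 2:34 PM on Sep 18.
Elapsed = 2:34 PM − 12:00 AM = 14 hours 34 minutes.

14 hours 34 minutes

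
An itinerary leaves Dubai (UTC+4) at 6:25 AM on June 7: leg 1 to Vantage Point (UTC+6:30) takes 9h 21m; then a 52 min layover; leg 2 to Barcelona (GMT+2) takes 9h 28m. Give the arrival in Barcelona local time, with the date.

Convert departure to UTC: 6:25 AM − 4:00 = 2:25 AM UTC on Jun 7.
Add 9 hours 21 minutes leg 1 → 11:46 AM UTC.
Add 52 minutes layover in Vantage Point → 12:38 PM UTC.
Add 9 hours 28 minutes leg 2 → 10:06 PM UTC.
Barcelona is UTC+2:00, so local arrival = 10:06 PM + 2:00 = 12:06 AM on Jun 8.

12:06 AM on June 8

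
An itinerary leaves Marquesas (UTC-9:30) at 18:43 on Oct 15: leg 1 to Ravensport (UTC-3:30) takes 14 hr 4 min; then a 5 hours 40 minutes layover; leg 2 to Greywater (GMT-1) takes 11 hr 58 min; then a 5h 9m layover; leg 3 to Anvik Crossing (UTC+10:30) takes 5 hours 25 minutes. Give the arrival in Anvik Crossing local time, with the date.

08:59 on October 18

Convert departure to UTC: 18:43 + 9:30 = 04:13 UTC on Oct 16.
Add 14 hours 4 minutes leg 1 → 18:17 UTC.
Add 5 hours and 40 minutes layover in Ravensport → 23:57 UTC.
Add 11 hours and 58 minutes leg 2 → 11:55 UTC (Oct 17).
Add 5 hours and 9 minutes layover in Greywater → 17:04 UTC.
Add 5 hours and 25 minutes leg 3 → 22:29 UTC.
Anvik Crossing is UTC+10:30, so local arrival = 22:29 + 10:30 = 08:59 on Oct 18.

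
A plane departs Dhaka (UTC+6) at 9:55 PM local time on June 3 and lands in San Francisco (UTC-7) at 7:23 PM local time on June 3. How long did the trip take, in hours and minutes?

Departure in UTC: 9:55 PM − 6:00 = 3:55 PM on Jun 3.
Arrival in UTC: 7:23 PM + 7:00 = 2:23 AM on Jun 4.
Elapsed = 2:23 AM − 3:55 PM (+1 day) = 10 hours 28 minutes.

10 hours 28 minutes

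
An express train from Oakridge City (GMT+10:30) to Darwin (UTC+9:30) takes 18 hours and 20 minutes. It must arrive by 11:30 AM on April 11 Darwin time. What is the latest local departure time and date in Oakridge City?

Target arrival in UTC: 11:30 AM − 9:30 = 2:00 AM on Apr 11.
Subtract 18 hours and 20 minutes → departure 7:40 AM UTC on Apr 10.
Oakridge City is UTC+10:30: 7:40 AM + 10:30 = 6:10 PM on Apr 10.

6:10 PM on April 10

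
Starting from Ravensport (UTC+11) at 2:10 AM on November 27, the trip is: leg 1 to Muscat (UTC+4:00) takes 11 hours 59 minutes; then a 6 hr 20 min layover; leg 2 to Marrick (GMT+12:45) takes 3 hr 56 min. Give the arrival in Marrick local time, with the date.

2:10 AM on November 28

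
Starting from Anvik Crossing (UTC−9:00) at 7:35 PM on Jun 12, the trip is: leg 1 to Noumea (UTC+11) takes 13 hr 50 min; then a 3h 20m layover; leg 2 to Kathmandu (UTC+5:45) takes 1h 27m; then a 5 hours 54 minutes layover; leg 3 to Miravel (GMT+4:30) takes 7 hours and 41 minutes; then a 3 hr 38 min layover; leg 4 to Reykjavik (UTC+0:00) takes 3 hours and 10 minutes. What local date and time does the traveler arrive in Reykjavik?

Convert departure to UTC: 7:35 PM + 9:00 = 4:35 AM UTC on Jun 13.
Add 13 hours and 50 minutes leg 1 → 6:25 PM UTC.
Add 3 hours 20 minutes layover in Noumea → 9:45 PM UTC.
Add 1 hour and 27 minutes leg 2 → 11:12 PM UTC.
Add 5 hours 54 minutes layover in Kathmandu → 5:06 AM UTC (Jun 14).
Add 7 hours and 41 minutes leg 3 → 12:47 PM UTC.
Add 3 hours 38 minutes layover in Miravel → 4:25 PM UTC.
Add 3 hours and 10 minutes leg 4 → 7:35 PM UTC.
Reykjavik is UTC+0, so local arrival is the same: 7:35 PM on Jun 14.

7:35 PM on June 14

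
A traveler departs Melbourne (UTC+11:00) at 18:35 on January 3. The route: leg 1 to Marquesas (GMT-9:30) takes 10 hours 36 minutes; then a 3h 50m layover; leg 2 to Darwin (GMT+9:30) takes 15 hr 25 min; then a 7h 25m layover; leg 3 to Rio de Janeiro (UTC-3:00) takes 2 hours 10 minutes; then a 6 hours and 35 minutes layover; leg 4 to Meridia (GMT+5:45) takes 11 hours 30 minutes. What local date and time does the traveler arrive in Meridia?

Convert departure to UTC: 18:35 − 11:00 = 07:35 UTC on Jan 3.
Add 10 hours and 36 minutes leg 1 → 18:11 UTC.
Add 3 hours 50 minutes layover in Marquesas → 22:01 UTC.
Add 15 hours 25 minutes leg 2 → 13:26 UTC (Jan 4).
Add 7 hours and 25 minutes layover in Darwin → 20:51 UTC.
Add 2 hours 10 minutes leg 3 → 23:01 UTC.
Add 6 hours 35 minutes layover in Rio de Janeiro → 05:36 UTC (Jan 5).
Add 11 hours and 30 minutes leg 4 → 17:06 UTC.
Meridia is UTC+5:45, so local arrival = 17:06 + 5:45 = 22:51 on Jan 5.

22:51 on January 5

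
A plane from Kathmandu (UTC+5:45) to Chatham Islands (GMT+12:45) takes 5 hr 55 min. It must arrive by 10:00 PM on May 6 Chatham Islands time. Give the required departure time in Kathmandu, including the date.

9:05 AM on May 6

Target arrival in UTC: 10:00 PM − 12:45 = 9:15 AM on May 6.
Subtract 5 hours 55 minutes → departure 3:20 AM UTC on May 6.
Kathmandu is UTC+5:45: 3:20 AM + 5:45 = 9:05 AM on May 6.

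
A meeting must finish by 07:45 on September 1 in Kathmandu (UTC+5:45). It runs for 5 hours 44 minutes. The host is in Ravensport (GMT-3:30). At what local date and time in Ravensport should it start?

16:46 on August 31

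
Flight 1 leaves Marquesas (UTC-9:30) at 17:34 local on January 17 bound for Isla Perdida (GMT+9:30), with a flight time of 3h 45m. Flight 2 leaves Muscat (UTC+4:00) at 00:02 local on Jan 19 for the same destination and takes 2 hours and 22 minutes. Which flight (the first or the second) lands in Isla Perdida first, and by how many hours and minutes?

Flight 1 in UTC: 17:34 + 9:30 = 03:04 on Jan 18.
+3 hours 45 minutes → arrive 06:49 UTC on Jan 18.
Flight 2 in UTC: 00:02 − 4:00 = 20:02 on Jan 18.
+2 hours and 22 minutes → arrive 22:24 UTC on Jan 18.
Flight 1 lands earlier by 15 hours 35 minutes.

the first, by 15 hours 35 minutes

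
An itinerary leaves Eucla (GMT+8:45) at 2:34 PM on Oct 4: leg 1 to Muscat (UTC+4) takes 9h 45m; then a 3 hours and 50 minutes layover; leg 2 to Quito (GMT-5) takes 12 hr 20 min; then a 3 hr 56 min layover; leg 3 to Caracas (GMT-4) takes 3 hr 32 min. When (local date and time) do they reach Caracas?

Convert departure to UTC: 2:34 PM − 8:45 = 5:49 AM UTC on Oct 4.
Add 9 hours 45 minutes leg 1 → 3:34 PM UTC.
Add 3 hours 50 minutes layover in Muscat → 7:24 PM UTC.
Add 12 hours 20 minutes leg 2 → 7:44 AM UTC (Oct 5).
Add 3 hours 56 minutes layover in Quito → 11:40 AM UTC.
Add 3 hours and 32 minutes leg 3 → 3:12 PM UTC.
Caracas is UTC−4:00, so local arrival = 3:12 PM − 4:00 = 11:12 AM on Oct 5.

11:12 AM on Oct 5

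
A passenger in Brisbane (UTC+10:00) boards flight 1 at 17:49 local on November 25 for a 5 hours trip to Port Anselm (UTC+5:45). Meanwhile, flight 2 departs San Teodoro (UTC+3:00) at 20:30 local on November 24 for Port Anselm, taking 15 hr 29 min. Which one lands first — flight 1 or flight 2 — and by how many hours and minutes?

Flight 1 in UTC: 17:49 − 10:00 = 07:49 on Nov 25.
+5 hours → arrive 12:49 UTC on Nov 25.
Flight 2 in UTC: 20:30 − 3:00 = 17:30 on Nov 24.
+15 hours 29 minutes → arrive 08:59 UTC on Nov 25.
Flight 2 lands earlier by 3 hours 50 minutes.

the second, by 3 hours 50 minutes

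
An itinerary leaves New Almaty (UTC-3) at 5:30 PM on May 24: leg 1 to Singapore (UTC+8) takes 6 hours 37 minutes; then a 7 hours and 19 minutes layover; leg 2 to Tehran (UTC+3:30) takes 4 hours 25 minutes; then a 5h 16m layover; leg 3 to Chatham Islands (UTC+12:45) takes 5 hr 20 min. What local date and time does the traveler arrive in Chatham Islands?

Convert departure to UTC: 5:30 PM + 3:00 = 8:30 PM UTC on May 24.
Add 6 hours 37 minutes leg 1 → 3:07 AM UTC (May 25).
Add 7 hours 19 minutes layover in Singapore → 10:26 AM UTC.
Add 4 hours 25 minutes leg 2 → 2:51 PM UTC.
Add 5 hours and 16 minutes layover in Tehran → 8:07 PM UTC.
Add 5 hours 20 minutes leg 3 → 1:27 AM UTC (May 26).
Chatham Islands is UTC+12:45, so local arrival = 1:27 AM + 12:45 = 2:12 PM on May 26.

2:12 PM on May 26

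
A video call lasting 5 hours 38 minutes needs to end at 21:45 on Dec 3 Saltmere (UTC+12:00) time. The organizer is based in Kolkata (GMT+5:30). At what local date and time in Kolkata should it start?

Target end time in UTC: 21:45 − 12:00 = 09:45 on Dec 3.
Subtract 5 hours 38 minutes → start 04:07 UTC on Dec 3.
Kolkata is UTC+5:30: 04:07 + 5:30 = 09:37 on Dec 3.

09:37 on December 3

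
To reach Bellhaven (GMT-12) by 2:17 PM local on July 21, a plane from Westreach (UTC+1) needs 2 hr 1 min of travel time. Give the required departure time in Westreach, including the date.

Target arrival in UTC: 2:17 PM + 12:00 = 2:17 AM on Jul 22.
Subtract 2 hours and 1 minute → departure 12:16 AM UTC on Jul 22.
Westreach is UTC+1:00: 12:16 AM + 1:00 = 1:16 AM on Jul 22.

1:16 AM on July 22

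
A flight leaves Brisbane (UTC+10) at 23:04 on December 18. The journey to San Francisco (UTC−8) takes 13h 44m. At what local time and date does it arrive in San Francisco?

18:48 on Dec 18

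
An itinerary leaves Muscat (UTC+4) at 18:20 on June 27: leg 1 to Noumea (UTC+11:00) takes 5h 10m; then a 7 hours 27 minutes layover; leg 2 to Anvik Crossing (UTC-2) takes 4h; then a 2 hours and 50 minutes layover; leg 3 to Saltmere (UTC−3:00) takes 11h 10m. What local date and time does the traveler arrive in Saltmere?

17:57 on June 28

Convert departure to UTC: 18:20 − 4:00 = 14:20 UTC on Jun 27.
Add 5 hours and 10 minutes leg 1 → 19:30 UTC.
Add 7 hours 27 minutes layover in Noumea → 02:57 UTC (Jun 28).
Add 4 hours leg 2 → 06:57 UTC.
Add 2 hours and 50 minutes layover in Anvik Crossing → 09:47 UTC.
Add 11 hours and 10 minutes leg 3 → 20:57 UTC.
Saltmere is UTC−3:00, so local arrival = 20:57 − 3:00 = 17:57 on Jun 28.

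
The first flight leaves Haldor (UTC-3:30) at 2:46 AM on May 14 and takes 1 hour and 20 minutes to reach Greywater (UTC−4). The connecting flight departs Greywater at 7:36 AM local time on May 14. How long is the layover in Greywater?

4 hours

Convert departure to UTC: 2:46 AM + 3:30 = 6:16 AM UTC on May 14.
Add 1 hour 20 minutes flight time → 7:36 AM UTC.
Greywater is UTC−4:00, so local arrival = 7:36 AM − 4:00 = 3:36 AM on May 14.
Layover = 7:36 AM − 3:36 AM = 4 hours.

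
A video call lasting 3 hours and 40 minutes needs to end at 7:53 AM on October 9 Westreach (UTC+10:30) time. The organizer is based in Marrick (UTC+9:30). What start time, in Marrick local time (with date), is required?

3:13 AM on October 9

Target end time in UTC: 7:53 AM − 10:30 = 9:23 PM on Oct 8.
Subtract 3 hours 40 minutes → start 5:43 PM UTC on Oct 8.
Marrick is UTC+9:30: 5:43 PM + 9:30 = 3:13 AM on Oct 9.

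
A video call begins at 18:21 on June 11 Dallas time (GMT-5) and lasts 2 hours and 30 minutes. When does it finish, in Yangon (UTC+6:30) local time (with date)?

08:21 on Jun 12

Yangon is 11:30 ahead of Dallas.
After 2 hours 30 minutes it is 20:51 in Dallas.
Shift by the zone difference: 20:51 + 11:30 = 08:21 on Jun 12 in Yangon.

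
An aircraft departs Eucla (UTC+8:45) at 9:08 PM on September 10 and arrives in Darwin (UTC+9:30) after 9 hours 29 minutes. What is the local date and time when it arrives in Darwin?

Convert departure to UTC: 9:08 PM − 8:45 = 12:23 PM UTC on Sep 10.
Add 9 hours and 29 minutes travel time → 9:52 PM UTC.
Darwin is UTC+9:30, so local arrival = 9:52 PM + 9:30 = 7:22 AM on Sep 11.

7:22 AM on September 11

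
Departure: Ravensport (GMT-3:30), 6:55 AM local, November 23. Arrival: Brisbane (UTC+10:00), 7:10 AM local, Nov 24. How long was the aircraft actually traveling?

10 hours 45 minutes

Departure in UTC: 6:55 AM + 3:30 = 10:25 AM on Nov 23.
Arrival in UTC: 7:10 AM − 10:00 = 9:10 PM on Nov 23.
Elapsed = 9:10 PM − 10:25 AM = 10 hours 45 minutes.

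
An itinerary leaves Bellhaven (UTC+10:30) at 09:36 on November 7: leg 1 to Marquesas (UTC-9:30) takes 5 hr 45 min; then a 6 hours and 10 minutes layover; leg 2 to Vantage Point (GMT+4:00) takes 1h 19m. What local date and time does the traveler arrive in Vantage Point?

16:20 on November 7

Convert departure to UTC: 09:36 − 10:30 = 23:06 UTC on Nov 6.
Add 5 hours 45 minutes leg 1 → 04:51 UTC (Nov 7).
Add 6 hours and 10 minutes layover in Marquesas → 11:01 UTC.
Add 1 hour and 19 minutes leg 2 → 12:20 UTC.
Vantage Point is UTC+4:00, so local arrival = 12:20 + 4:00 = 16:20 on Nov 7.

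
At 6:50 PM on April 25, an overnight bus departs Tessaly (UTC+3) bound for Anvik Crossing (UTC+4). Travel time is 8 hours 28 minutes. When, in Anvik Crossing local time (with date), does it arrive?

4:18 AM on April 26

Anvik Crossing is 1:00 ahead of Tessaly.
After 8 hours and 28 minutes it is 3:18 AM (Apr 26) in Tessaly.
Shift by the zone difference: 3:18 AM + 1:00 = 4:18 AM on Apr 26 in Anvik Crossing.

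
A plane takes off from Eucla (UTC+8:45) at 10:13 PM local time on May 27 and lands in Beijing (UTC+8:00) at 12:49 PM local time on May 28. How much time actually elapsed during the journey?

Departure in UTC: 10:13 PM − 8:45 = 1:28 PM on May 27.
Arrival in UTC: 12:49 PM − 8:00 = 4:49 AM on May 28.
Elapsed = 4:49 AM − 1:28 PM (+1 day) = 15 hours 21 minutes.

15 hours 21 minutes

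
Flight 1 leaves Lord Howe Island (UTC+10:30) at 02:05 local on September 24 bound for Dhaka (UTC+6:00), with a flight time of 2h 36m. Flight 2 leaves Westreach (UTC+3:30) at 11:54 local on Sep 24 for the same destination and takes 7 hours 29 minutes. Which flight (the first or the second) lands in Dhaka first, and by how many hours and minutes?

Flight 1 in UTC: 02:05 − 10:30 = 15:35 on Sep 23.
+2 hours and 36 minutes → arrive 18:11 UTC on Sep 23.
Flight 2 in UTC: 11:54 − 3:30 = 08:24 on Sep 24.
+7 hours 29 minutes → arrive 15:53 UTC on Sep 24.
Flight 1 lands earlier by 21 hours 42 minutes.

the first, by 21 hours 42 minutes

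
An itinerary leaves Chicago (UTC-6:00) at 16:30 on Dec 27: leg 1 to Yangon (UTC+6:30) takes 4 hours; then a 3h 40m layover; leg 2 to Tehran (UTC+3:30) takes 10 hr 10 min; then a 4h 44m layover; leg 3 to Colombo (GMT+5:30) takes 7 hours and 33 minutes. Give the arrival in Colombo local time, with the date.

10:07 on Dec 29

Convert departure to UTC: 16:30 + 6:00 = 22:30 UTC on Dec 27.
Add 4 hours leg 1 → 02:30 UTC (Dec 28).
Add 3 hours 40 minutes layover in Yangon → 06:10 UTC.
Add 10 hours and 10 minutes leg 2 → 16:20 UTC.
Add 4 hours and 44 minutes layover in Tehran → 21:04 UTC.
Add 7 hours and 33 minutes leg 3 → 04:37 UTC (Dec 29).
Colombo is UTC+5:30, so local arrival = 04:37 + 5:30 = 10:07 on Dec 29.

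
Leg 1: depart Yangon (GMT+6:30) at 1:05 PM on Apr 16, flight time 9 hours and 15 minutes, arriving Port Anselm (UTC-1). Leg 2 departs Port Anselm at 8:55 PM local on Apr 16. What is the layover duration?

6 hours 5 minutes

Convert departure to UTC: 1:05 PM − 6:30 = 6:35 AM UTC on Apr 16.
Add 9 hours and 15 minutes flight time → 3:50 PM UTC.
Port Anselm is UTC−1:00, so local arrival = 3:50 PM − 1:00 = 2:50 PM on Apr 16.
Layover = 8:55 PM − 2:50 PM = 6 hours 5 minutes.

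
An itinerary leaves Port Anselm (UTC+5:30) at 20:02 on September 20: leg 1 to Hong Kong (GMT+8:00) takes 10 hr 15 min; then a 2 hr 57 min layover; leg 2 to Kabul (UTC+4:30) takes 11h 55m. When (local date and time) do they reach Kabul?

Convert departure to UTC: 20:02 − 5:30 = 14:32 UTC on Sep 20.
Add 10 hours 15 minutes leg 1 → 00:47 UTC (Sep 21).
Add 2 hours 57 minutes layover in Hong Kong → 03:44 UTC.
Add 11 hours 55 minutes leg 2 → 15:39 UTC.
Kabul is UTC+4:30, so local arrival = 15:39 + 4:30 = 20:09 on Sep 21.

20:09 on September 21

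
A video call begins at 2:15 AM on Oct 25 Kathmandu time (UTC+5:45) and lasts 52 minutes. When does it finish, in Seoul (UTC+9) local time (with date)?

Convert start to UTC: 2:15 AM − 5:45 = 8:30 PM UTC on Oct 24.
Add 52 minutes duration → 9:22 PM UTC.
Seoul is UTC+9:00, so local end time = 9:22 PM + 9:00 = 6:22 AM on Oct 25.

6:22 AM on Oct 25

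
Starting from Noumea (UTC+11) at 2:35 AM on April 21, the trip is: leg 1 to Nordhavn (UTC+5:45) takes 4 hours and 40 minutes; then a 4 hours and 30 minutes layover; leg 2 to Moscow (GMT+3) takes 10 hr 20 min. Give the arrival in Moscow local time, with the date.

2:05 PM on April 21

Convert departure to UTC: 2:35 AM − 11:00 = 3:35 PM UTC on Apr 20.
Add 4 hours and 40 minutes leg 1 → 8:15 PM UTC.
Add 4 hours 30 minutes layover in Nordhavn → 12:45 AM UTC (Apr 21).
Add 10 hours 20 minutes leg 2 → 11:05 AM UTC.
Moscow is UTC+3:00, so local arrival = 11:05 AM + 3:00 = 2:05 PM on Apr 21.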